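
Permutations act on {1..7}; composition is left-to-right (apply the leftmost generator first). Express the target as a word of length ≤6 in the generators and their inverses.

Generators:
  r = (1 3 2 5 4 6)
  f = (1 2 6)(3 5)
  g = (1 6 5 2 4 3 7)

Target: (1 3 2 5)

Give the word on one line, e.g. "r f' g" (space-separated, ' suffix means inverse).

  after g': (1 7 3 4 2 5 6)
  after r': (1 7)(3 5 4)
  after g': (1 3 6)(2 5)
  after f: (1 5 6 2 3)
  after f: (1 3 2 5)

g' r' g' f f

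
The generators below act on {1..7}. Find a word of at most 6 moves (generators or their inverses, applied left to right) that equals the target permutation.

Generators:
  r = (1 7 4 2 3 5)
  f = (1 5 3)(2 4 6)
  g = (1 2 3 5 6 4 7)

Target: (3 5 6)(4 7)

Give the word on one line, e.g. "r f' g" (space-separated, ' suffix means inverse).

  after r: (1 7 4 2 3 5)
  after f': (1 7 2 5 3)(4 6)
  after f': (1 7 6 2)
  after g: (3 5 6)(4 7)

r f' f' g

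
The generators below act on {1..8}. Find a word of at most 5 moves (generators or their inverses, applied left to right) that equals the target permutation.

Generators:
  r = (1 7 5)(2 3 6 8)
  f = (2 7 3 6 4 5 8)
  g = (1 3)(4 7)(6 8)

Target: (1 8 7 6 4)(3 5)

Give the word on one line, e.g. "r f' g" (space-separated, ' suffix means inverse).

r g r' f f

  after r: (1 7 5)(2 3 6 8)
  after g: (1 4 7 5 3 8 2)
  after r': (1 4)(2 5)(3 6)
  after f: (1 5 7 3 4)(2 8)
  after f: (1 8 7 6 4)(3 5)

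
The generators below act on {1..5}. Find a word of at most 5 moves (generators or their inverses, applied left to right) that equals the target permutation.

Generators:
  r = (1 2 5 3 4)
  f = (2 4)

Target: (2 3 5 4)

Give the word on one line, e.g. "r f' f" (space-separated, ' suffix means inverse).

  after r: (1 2 5 3 4)
  after f: (1 4)(2 5 3)
  after r: (2 3 5 4)

r f r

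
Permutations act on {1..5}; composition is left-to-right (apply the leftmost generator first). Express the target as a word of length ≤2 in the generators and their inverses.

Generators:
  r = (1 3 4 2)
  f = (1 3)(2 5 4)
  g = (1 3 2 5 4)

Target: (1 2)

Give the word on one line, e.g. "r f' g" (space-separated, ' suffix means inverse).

g' f

  after g': (1 4 5 2 3)
  after f: (1 2)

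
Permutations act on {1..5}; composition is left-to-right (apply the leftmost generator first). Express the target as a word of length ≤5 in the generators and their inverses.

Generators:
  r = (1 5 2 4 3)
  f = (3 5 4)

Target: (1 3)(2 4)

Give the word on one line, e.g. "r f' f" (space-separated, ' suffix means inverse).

  after r': (1 3 4 2 5)
  after r': (1 4 5 3 2)
  after f': (1 5 4 3 2)
  after r': (2 3 5)
  after r': (1 3)(2 4)

r' r' f' r' r'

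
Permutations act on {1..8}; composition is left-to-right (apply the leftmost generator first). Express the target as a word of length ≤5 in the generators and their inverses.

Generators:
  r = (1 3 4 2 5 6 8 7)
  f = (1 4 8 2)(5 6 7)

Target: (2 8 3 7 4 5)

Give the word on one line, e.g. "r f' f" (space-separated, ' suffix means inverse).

f r' r'

  after f: (1 4 8 2)(5 6 7)
  after r': (1 3)(2 7)(4 6 8)
  after r': (2 8 3 7 4 5)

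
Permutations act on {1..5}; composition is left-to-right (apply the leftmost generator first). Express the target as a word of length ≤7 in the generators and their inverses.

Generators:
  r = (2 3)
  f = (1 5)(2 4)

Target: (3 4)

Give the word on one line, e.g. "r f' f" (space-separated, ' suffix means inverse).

f' r' f r r

  after f': (1 5)(2 4)
  after r': (1 5)(2 4 3)
  after f: (3 4)
  after r: (2 3 4)
  after r: (3 4)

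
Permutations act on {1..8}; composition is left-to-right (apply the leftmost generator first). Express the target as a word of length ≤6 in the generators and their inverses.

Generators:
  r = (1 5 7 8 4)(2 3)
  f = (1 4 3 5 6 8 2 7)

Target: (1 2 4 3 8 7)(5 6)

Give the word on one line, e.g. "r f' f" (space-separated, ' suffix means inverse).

  after r': (1 4 8 7 5)(2 3)
  after r': (1 8 5 4 7)
  after r': (1 7 4 5 8)(2 3)
  after f': (1 2 4 3 8 7)(5 6)

r' r' r' f'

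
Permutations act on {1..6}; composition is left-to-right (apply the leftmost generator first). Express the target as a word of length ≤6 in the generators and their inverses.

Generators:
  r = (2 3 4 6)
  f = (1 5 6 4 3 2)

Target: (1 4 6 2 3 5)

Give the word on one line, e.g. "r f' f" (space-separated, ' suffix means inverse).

  after r: (2 3 4 6)
  after r: (2 4)(3 6)
  after f': (1 2 6 4 3 5)
  after r: (1 3 5)
  after r: (1 4 6 2 3 5)

r r f' r r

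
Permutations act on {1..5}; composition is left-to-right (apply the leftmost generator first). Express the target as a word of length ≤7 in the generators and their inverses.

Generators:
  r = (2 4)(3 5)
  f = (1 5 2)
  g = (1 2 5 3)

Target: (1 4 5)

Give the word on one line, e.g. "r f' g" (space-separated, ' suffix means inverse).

  after g': (1 3 5 2)
  after r': (1 5 4 2)
  after g': (1 2 3 5 4)
  after r': (1 4)(2 5)
  after f: (1 4 5)

g' r' g' r' f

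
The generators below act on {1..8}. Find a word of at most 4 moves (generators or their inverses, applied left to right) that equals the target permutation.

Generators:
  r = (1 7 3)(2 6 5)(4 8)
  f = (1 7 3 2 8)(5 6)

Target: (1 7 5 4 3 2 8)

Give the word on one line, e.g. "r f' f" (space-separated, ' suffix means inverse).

r f r f

  after r: (1 7 3)(2 6 5)(4 8)
  after f: (1 3 7 2 5 8 4)
  after r: (4 7 6 5)
  after f: (1 7 5 4 3 2 8)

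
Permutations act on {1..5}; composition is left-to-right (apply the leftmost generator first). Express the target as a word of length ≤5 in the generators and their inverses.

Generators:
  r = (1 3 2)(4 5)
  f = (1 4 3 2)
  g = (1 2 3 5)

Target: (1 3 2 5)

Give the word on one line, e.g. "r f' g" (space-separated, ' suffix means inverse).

r f r'

  after r: (1 3 2)(4 5)
  after f: (1 2 4 5 3)
  after r': (1 3 2 5)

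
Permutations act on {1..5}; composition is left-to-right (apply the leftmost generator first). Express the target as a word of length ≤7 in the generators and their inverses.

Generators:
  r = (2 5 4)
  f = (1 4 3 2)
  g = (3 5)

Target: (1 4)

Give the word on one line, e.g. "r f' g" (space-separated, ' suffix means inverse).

f' g r r g'

  after f': (1 2 3 4)
  after g: (1 2 5 3 4)
  after r: (1 5 3 2 4)
  after r: (1 4)(3 5)
  after g': (1 4)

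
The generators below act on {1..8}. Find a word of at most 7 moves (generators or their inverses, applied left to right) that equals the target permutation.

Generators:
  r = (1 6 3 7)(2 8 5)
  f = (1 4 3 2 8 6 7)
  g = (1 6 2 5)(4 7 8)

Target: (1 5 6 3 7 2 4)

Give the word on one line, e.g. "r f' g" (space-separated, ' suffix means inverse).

  after r': (1 7 3 6)(2 5 8)
  after f: (2 5 6 4 3 7)
  after g': (1 5)(3 4)(6 8 7)
  after f': (1 5 7 8 6 2 3)
  after f': (1 5 6 3 7 2 4)

r' f g' f' f'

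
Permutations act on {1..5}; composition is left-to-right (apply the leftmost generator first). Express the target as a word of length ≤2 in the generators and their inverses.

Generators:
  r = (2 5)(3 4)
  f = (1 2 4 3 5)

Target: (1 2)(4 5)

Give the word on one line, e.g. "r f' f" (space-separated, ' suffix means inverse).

  after f': (1 5 3 4 2)
  after r: (1 2)(4 5)

f' r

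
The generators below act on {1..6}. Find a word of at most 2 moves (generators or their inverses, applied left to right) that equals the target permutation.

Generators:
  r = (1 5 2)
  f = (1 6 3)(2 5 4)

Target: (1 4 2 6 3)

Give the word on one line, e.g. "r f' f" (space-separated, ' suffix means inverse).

  after r: (1 5 2)
  after f: (1 4 2 6 3)

r f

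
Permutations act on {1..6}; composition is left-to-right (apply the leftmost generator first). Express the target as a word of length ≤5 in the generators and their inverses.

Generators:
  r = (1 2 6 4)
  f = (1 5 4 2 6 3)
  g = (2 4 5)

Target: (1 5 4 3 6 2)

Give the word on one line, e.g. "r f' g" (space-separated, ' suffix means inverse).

  after f: (1 5 4 2 6 3)
  after g': (1 4 5 2 6 3)
  after f': (1 5 4)
  after g': (1 4)(2 5)
  after f': (1 5 4 3 6 2)

f g' f' g' f'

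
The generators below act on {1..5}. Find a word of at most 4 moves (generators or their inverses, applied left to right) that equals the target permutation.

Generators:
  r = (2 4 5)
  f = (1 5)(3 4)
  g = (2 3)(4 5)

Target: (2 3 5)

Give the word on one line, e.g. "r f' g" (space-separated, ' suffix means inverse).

  after g: (2 3)(4 5)
  after r': (2 3 5)

g r'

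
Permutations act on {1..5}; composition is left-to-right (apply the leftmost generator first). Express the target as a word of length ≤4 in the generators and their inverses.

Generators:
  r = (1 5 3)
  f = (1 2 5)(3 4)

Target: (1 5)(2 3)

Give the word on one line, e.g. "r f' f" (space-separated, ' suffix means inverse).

  after r': (1 3 5)
  after f: (1 4 3)(2 5)
  after f: (1 3 2)
  after r': (1 5)(2 3)

r' f f r'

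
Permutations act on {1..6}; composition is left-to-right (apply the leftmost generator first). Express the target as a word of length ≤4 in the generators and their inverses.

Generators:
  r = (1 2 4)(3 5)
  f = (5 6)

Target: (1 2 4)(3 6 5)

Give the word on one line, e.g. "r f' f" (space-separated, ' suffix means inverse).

  after r: (1 2 4)(3 5)
  after f: (1 2 4)(3 6 5)
  after f: (1 2 4)(3 5)
  after f: (1 2 4)(3 6 5)

r f f f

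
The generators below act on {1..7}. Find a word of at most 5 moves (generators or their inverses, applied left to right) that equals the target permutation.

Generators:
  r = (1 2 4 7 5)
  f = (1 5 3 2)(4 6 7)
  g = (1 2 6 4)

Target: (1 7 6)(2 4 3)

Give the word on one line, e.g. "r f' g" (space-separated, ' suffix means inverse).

  after r: (1 2 4 7 5)
  after r: (1 4 5 2 7)
  after g': (1 6 2 7 4 5)
  after f: (1 7 6)(2 4 3)

r r g' f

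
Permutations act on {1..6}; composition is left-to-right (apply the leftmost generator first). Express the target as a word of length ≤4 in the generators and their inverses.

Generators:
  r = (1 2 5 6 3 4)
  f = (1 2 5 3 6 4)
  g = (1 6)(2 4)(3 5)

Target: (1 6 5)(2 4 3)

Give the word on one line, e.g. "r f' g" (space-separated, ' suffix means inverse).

  after f: (1 2 5 3 6 4)
  after r: (1 5 4 2 6)
  after g': (1 3 5 2)
  after r': (1 6 5)(2 4 3)

f r g' r'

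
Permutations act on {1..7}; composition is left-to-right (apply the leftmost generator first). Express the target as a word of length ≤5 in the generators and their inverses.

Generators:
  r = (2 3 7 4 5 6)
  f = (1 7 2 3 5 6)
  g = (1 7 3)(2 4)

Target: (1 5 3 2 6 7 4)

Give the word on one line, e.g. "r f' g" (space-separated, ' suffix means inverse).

f g' f' f'

  after f: (1 7 2 3 5 6)
  after g': (2 7 4)(3 5 6)
  after f': (1 6 2)(4 7)
  after f': (1 5 3 2 6 7 4)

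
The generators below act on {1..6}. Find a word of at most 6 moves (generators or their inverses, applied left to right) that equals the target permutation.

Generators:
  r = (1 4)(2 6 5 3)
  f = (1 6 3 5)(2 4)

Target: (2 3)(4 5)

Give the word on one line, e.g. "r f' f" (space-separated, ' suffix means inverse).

  after r: (1 4)(2 6 5 3)
  after f: (1 2 3 4 6)
  after r': (1 3)(2 5 6 4)
  after r': (1 5 2 6)(3 4)
  after f: (2 3)(4 5)

r f r' r' f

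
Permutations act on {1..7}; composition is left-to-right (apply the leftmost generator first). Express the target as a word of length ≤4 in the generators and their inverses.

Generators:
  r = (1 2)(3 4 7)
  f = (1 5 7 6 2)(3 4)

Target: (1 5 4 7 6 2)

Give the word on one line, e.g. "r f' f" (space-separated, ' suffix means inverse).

  after f: (1 5 7 6 2)(3 4)
  after r: (1 5 3 7 6)
  after r: (1 5 4 7 6 2)

f r r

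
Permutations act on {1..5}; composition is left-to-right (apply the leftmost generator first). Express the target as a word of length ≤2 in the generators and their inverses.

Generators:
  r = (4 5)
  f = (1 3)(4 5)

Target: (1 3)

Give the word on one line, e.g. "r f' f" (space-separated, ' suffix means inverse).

f' r

  after f': (1 3)(4 5)
  after r: (1 3)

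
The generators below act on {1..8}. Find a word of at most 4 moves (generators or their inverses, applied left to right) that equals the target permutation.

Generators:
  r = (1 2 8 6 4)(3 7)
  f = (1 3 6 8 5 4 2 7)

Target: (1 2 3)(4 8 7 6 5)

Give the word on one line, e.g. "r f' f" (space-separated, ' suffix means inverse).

r' f

  after r': (1 4 6 8 2)(3 7)
  after f: (1 2 3)(4 8 7 6 5)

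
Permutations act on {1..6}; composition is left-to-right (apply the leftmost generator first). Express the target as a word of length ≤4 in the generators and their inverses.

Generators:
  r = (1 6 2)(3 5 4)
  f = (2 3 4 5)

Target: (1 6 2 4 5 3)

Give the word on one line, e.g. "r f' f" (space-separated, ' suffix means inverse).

f' r' r'

  after f': (2 5 4 3)
  after r': (1 2 3 6)
  after r': (1 6 2 4 5 3)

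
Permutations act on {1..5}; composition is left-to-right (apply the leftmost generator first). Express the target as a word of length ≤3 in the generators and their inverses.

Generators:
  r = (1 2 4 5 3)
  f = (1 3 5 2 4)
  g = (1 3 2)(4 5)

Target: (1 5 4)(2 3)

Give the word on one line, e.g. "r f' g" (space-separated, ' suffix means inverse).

f g f'

  after f: (1 3 5 2 4)
  after g: (1 2 5)(3 4)
  after f': (1 5 4)(2 3)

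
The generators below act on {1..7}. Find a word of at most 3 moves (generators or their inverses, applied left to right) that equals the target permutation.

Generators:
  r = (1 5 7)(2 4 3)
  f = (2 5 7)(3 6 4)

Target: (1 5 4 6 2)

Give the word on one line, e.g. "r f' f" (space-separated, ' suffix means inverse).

f' r

  after f': (2 7 5)(3 4 6)
  after r: (1 5 4 6 2)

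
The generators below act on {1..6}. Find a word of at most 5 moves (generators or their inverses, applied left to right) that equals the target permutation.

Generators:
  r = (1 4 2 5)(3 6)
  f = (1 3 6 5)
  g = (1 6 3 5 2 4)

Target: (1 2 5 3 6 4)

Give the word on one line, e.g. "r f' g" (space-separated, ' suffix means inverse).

r' f g' g'

  after r': (1 5 2 4)(3 6)
  after f: (2 4 3 5)
  after g': (1 4 6)
  after g': (1 2 5 3 6 4)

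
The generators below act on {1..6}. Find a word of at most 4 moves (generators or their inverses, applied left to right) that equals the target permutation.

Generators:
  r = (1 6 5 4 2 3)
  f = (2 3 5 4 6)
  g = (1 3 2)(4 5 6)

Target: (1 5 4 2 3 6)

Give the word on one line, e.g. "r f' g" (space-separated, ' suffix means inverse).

  after g': (1 2 3)(4 6 5)
  after f': (1 6 3)
  after r: (1 5 4 2 3 6)

g' f' r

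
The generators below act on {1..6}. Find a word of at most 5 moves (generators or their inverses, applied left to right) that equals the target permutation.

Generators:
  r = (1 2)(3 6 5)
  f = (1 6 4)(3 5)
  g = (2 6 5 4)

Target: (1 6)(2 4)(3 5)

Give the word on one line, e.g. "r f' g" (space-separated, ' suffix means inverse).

  after r': (1 2)(3 5 6)
  after r': (3 6 5)
  after g: (2 6 4)(3 5)
  after f': (1 4 2)
  after f': (1 6)(2 4)(3 5)

r' r' g f' f'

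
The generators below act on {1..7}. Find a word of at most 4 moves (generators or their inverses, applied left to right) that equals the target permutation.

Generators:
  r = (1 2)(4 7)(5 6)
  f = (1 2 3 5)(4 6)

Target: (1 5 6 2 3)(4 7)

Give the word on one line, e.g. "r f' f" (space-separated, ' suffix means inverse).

r f f

  after r: (1 2)(4 7)(5 6)
  after f: (1 3 5 4 7 6)
  after f: (1 5 6 2 3)(4 7)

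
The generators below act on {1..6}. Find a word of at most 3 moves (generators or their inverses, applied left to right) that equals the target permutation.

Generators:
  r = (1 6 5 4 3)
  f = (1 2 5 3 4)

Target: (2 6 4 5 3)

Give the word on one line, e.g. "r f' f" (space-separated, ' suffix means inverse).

r f r'

  after r: (1 6 5 4 3)
  after f: (1 6 3 2 5)
  after r': (2 6 4 5 3)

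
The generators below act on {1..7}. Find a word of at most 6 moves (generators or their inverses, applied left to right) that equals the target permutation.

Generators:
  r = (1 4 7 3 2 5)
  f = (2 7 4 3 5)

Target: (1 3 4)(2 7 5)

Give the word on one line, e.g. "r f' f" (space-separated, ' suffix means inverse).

  after f: (2 7 4 3 5)
  after r: (1 4 2 3)
  after f': (1 7 2 4 5 3)
  after r: (1 3 4)(2 7 5)

f r f' r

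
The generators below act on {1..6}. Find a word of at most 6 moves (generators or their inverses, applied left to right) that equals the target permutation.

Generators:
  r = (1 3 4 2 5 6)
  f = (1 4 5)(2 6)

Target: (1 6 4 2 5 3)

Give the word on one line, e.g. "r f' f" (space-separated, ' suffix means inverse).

  after r: (1 3 4 2 5 6)
  after f': (1 3)(2 4 6 5)
  after r: (1 4)
  after f': (2 6)(4 5)
  after r': (1 6 4 2 5 3)

r f' r f' r'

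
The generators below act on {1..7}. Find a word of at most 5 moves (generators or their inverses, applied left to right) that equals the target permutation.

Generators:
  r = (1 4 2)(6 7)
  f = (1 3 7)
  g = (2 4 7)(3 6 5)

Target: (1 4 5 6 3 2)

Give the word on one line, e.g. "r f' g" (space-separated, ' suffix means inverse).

g r' g

  after g: (2 4 7)(3 6 5)
  after r': (1 2)(3 7 4 6 5)
  after g: (1 4 5 6 3 2)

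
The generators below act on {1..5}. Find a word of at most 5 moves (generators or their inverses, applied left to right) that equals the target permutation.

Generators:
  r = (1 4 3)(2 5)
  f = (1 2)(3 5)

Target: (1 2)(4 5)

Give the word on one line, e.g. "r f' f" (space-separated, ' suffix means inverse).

r' f f f r

  after r': (1 3 4)(2 5)
  after f: (1 5)(2 3 4)
  after f: (1 3 4)(2 5)
  after f: (1 5)(2 3 4)
  after r: (1 2)(4 5)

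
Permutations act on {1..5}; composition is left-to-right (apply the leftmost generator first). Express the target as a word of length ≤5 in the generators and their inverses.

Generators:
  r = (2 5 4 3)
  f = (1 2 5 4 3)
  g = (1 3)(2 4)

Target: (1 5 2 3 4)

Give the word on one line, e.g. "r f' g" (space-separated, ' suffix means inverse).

  after r: (2 5 4 3)
  after f: (1 2 4)(3 5)
  after f: (1 5)(2 3 4)
  after r': (1 2 4 3 5)
  after f: (1 5 2 3 4)

r f f r' f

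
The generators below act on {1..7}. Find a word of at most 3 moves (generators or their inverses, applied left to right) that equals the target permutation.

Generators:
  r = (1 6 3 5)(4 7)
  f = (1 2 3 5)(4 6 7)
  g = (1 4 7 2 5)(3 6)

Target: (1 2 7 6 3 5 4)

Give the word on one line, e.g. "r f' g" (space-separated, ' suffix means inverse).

  after g': (1 5 2 7 4)(3 6)
  after g': (1 2 4 5 7)
  after r: (1 2 7 6 3 5 4)

g' g' r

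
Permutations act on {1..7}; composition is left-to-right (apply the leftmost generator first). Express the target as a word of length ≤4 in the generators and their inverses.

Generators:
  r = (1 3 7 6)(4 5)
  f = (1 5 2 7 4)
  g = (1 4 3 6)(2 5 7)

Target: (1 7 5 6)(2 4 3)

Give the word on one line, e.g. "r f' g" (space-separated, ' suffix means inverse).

g' f' f' r'

  after g': (1 6 3 4)(2 7 5)
  after f': (1 6 3 7)
  after f': (1 6 3 2 5)(4 7)
  after r': (1 7 5 6)(2 4 3)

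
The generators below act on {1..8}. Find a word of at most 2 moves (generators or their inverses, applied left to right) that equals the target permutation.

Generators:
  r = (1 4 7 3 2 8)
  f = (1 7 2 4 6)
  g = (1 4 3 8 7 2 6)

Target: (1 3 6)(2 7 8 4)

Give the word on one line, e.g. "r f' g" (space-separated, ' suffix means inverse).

  after r: (1 4 7 3 2 8)
  after g: (1 3 6)(2 7 8 4)

r g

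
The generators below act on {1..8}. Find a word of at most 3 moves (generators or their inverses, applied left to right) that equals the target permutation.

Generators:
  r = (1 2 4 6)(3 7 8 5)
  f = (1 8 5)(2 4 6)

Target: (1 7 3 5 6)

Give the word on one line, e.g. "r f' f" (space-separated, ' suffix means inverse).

f r'

  after f: (1 8 5)(2 4 6)
  after r': (1 7 3 5 6)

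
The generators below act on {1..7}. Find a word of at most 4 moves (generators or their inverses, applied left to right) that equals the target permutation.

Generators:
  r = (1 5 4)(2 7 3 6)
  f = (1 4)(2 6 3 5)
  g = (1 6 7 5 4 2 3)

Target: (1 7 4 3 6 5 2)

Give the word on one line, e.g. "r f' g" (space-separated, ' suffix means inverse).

g g

  after g: (1 6 7 5 4 2 3)
  after g: (1 7 4 3 6 5 2)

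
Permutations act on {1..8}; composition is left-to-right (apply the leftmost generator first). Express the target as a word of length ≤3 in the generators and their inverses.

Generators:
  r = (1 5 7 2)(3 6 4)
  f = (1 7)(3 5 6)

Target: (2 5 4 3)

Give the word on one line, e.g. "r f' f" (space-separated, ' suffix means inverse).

  after f: (1 7)(3 5 6)
  after r': (1 5 3)(2 7)(4 6)
  after r': (2 5 4 3)

f r' r'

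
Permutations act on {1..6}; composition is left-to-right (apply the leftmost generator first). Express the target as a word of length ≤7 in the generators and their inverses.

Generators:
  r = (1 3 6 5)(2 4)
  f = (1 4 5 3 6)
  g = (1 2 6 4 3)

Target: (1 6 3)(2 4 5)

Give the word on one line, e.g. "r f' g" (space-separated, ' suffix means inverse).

f' g' r' r' g

  after f': (1 6 3 5 4)
  after g': (1 2)(3 5 6 4)
  after r': (1 4)(2 5 3 6)
  after r': (1 2 6 4 5)
  after g: (1 6 3)(2 4 5)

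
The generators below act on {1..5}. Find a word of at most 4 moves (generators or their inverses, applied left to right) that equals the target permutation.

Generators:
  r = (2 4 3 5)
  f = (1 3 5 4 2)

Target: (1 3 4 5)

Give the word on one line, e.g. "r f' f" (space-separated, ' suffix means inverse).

  after f: (1 3 5 4 2)
  after f: (1 5 2 3 4)
  after f: (1 4 3 2 5)
  after r: (1 3 4 5)

f f f r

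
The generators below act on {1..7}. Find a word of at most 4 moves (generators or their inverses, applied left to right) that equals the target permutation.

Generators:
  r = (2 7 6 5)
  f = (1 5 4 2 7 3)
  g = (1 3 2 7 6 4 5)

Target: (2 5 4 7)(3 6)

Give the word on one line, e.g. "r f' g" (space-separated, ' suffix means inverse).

r' f' r f

  after r': (2 5 6 7)
  after f': (1 3 7 4 5 6 2)
  after r: (1 3 6 7 4 2)
  after f: (2 5 4 7)(3 6)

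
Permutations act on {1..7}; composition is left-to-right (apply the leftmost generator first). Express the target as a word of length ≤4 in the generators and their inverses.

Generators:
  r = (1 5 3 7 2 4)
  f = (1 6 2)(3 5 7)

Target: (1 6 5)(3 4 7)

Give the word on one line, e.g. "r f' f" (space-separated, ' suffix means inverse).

  after f': (1 2 6)(3 7 5)
  after r: (1 4)(2 6 5 7 3)
  after r: (2 6 3 4 5)
  after f: (1 6 5)(3 4 7)

f' r r f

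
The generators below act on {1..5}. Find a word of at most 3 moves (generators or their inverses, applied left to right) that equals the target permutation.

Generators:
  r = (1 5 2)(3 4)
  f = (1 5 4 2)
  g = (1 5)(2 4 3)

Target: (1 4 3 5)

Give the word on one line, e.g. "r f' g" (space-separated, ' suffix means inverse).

  after r': (1 2 5)(3 4)
  after g': (1 3 2)
  after r': (1 4 3 5)

r' g' r'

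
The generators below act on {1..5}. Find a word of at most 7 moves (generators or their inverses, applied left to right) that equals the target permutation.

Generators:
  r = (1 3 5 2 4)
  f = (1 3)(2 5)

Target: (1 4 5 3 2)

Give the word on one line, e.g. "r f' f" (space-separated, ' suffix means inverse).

f r' r' f' f'

  after f: (1 3)(2 5)
  after r': (2 3 4)
  after r': (1 4 5 3 2)
  after f': (1 4 2 3 5)
  after f': (1 4 5 3 2)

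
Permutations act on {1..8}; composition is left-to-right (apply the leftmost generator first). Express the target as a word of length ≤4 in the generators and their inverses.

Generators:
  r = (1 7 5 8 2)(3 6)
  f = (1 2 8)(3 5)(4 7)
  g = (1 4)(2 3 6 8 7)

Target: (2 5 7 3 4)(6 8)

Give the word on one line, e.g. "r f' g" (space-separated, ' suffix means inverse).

  after g': (1 4)(2 7 8 6 3)
  after r: (1 4 7 2 5 8 3)
  after g: (2 5 7 3 4)(6 8)

g' r g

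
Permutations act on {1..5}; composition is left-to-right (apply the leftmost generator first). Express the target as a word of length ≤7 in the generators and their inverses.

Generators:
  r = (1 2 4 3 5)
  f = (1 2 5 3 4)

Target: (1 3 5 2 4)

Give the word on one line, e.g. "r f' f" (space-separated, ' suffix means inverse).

  after r: (1 2 4 3 5)
  after f': (2 3)(4 5)
  after r: (1 2 5 3 4)
  after f: (1 5 4 2 3)
  after r': (1 3 5 2 4)

r f' r f r'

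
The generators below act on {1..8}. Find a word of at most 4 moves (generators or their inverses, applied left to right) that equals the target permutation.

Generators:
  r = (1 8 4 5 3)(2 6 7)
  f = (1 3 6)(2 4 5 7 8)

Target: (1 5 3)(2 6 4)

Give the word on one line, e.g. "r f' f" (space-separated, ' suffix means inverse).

  after r: (1 8 4 5 3)(2 6 7)
  after f: (1 2)(4 7)(5 6 8)
  after f: (1 4 8 7 5)(2 3 6)
  after f: (1 5 3)(2 6 4)

r f f f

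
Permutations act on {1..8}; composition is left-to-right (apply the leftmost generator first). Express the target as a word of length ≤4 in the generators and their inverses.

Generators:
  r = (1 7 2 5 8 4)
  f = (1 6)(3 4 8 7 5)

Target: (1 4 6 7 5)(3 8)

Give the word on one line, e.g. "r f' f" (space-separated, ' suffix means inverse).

  after r: (1 7 2 5 8 4)
  after f': (1 8 3 5 4 6)(2 7)
  after r: (1 4 6 7 5)(3 8)

r f' r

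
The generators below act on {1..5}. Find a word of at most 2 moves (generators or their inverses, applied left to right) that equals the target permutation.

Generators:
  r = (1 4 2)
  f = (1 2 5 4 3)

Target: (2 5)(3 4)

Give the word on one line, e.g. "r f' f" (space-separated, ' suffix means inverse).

  after r': (1 2 4)
  after f': (2 5)(3 4)

r' f'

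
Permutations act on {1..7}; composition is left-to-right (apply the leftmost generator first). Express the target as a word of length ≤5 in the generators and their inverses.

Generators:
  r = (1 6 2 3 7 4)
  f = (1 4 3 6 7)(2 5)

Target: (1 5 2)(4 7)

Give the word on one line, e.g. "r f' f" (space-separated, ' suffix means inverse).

  after r: (1 6 2 3 7 4)
  after r: (1 2 7)(3 4 6)
  after f: (1 5 2)(4 7)

r r f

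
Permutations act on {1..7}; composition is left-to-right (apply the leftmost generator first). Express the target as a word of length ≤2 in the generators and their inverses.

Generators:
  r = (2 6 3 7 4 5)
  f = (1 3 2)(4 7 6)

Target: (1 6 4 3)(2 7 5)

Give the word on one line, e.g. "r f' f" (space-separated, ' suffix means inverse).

f' r

  after f': (1 2 3)(4 6 7)
  after r: (1 6 4 3)(2 7 5)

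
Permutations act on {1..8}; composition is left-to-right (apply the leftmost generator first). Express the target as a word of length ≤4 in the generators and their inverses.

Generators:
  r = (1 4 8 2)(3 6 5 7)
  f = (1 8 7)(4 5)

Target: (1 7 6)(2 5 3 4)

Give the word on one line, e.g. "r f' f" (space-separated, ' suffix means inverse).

r' r' f

  after r': (1 2 8 4)(3 7 5 6)
  after r': (1 8)(2 4)(3 5)(6 7)
  after f: (1 7 6)(2 5 3 4)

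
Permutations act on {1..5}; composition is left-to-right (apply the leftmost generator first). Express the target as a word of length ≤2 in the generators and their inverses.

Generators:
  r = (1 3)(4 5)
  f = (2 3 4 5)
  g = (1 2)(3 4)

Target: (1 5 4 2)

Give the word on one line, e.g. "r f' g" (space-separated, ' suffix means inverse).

  after g: (1 2)(3 4)
  after f': (1 5 4 2)

g f'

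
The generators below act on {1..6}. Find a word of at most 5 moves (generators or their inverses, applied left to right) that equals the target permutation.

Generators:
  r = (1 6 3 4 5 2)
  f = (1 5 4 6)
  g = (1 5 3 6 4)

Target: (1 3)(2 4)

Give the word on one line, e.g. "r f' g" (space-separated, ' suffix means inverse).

  after f: (1 5 4 6)
  after f: (1 4)(5 6)
  after r': (1 3 6 4 2 5)
  after f: (1 3)(2 4)

f f r' f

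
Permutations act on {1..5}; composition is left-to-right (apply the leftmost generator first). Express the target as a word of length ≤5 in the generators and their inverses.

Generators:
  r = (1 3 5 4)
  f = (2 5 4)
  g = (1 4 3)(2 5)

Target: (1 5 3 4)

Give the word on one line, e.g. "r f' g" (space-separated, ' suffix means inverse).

r' g f' r

  after r': (1 4 5 3)
  after g: (1 3 4 2 5)
  after f': (1 3 5)
  after r: (1 5 3 4)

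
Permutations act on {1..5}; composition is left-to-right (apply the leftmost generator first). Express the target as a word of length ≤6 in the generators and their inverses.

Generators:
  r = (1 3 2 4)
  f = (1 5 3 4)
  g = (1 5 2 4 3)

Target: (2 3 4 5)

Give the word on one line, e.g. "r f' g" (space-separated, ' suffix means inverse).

f r r g'

  after f: (1 5 3 4)
  after r: (1 5 2 4 3)
  after r: (1 5 4 2)
  after g': (2 3 4 5)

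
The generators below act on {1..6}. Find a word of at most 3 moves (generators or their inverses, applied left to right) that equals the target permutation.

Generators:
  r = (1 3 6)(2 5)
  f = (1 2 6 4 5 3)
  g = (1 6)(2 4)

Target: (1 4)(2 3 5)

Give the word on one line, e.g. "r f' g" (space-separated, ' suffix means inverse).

  after f: (1 2 6 4 5 3)
  after r: (1 5 6 4 2)
  after f': (1 4)(2 3 5)

f r f'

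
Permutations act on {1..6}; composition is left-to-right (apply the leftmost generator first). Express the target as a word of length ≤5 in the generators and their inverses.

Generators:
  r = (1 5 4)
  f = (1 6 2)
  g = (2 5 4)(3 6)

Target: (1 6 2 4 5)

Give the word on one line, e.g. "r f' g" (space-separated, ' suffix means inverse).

g g f

  after g: (2 5 4)(3 6)
  after g: (2 4 5)
  after f: (1 6 2 4 5)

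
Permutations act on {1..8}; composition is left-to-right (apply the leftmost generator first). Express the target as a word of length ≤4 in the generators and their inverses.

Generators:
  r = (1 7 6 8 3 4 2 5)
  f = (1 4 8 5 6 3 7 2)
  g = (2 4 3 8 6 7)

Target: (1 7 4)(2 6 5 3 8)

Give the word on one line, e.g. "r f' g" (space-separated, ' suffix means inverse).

f' g'

  after f': (1 2 7 3 6 5 8 4)
  after g': (1 7 4)(2 6 5 3 8)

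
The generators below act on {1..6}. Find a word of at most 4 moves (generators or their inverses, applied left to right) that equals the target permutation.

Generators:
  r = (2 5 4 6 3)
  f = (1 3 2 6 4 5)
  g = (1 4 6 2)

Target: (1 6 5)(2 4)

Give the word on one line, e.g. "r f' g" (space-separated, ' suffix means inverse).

f r'

  after f: (1 3 2 6 4 5)
  after r': (1 6 5)(2 4)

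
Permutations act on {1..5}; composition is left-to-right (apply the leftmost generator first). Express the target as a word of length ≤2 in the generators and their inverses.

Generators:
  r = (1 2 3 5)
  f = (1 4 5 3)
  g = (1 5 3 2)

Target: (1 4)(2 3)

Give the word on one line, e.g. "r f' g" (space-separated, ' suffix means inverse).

r' f'

  after r': (1 5 3 2)
  after f': (1 4)(2 3)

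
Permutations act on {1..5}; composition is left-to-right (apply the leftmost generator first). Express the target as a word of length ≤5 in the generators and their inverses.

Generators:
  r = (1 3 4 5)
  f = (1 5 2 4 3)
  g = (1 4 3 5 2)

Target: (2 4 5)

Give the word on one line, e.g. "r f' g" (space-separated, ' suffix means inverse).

g' g' f'

  after g': (1 2 5 3 4)
  after g': (1 5 4 2 3)
  after f': (2 4 5)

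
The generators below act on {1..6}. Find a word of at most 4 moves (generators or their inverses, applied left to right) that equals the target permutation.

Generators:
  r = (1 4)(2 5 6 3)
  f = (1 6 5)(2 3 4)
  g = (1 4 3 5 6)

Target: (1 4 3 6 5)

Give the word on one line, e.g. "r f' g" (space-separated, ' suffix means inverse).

  after f: (1 6 5)(2 3 4)
  after r: (1 3)(4 5)
  after g': (1 4 3 6 5)

f r g'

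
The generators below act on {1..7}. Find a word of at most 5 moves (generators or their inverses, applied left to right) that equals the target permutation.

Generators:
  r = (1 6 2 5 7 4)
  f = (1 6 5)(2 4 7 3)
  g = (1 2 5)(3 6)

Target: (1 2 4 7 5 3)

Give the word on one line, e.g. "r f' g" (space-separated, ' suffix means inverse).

g' r' g g g

  after g': (1 5 2)(3 6)
  after r': (1 2 4 7 5 6 3)
  after g: (1 5 3 2 4 7)
  after g: (2 4 7)(3 5 6)
  after g: (1 2 4 7 5 3)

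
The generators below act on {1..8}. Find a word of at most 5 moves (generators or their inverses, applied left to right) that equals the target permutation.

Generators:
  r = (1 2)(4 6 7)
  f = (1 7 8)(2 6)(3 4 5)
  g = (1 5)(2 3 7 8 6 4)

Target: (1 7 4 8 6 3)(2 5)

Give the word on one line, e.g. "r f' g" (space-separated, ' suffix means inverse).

r g' r'

  after r: (1 2)(4 6 7)
  after g': (1 4 8 7 6 3 2 5)
  after r': (1 7 4 8 6 3)(2 5)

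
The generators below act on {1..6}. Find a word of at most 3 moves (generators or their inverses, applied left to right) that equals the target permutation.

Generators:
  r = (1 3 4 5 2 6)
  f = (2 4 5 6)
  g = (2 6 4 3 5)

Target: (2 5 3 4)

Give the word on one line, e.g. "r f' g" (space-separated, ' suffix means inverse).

  after r: (1 3 4 5 2 6)
  after f: (1 3 5 4 6)
  after r': (2 5 3 4)

r f r'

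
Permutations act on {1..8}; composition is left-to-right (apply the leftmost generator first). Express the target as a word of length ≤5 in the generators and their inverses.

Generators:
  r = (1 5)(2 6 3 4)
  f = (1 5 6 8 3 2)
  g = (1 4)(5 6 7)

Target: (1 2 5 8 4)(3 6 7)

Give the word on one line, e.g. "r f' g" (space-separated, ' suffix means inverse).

  after g: (1 4)(5 6 7)
  after f: (1 4 5 8 3 2)(6 7)
  after r: (1 2 5 8 4)(3 6 7)

g f r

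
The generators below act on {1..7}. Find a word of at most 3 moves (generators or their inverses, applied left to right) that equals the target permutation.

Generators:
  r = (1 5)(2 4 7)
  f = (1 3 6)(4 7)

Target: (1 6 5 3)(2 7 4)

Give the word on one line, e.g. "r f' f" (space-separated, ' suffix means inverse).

f r f

  after f: (1 3 6)(4 7)
  after r: (1 3 6 5)(2 4)
  after f: (1 6 5 3)(2 7 4)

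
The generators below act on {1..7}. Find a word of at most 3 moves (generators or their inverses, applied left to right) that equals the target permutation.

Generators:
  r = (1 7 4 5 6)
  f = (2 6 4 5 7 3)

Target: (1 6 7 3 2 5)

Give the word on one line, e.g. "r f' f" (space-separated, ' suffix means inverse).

f r'

  after f: (2 6 4 5 7 3)
  after r': (1 6 7 3 2 5)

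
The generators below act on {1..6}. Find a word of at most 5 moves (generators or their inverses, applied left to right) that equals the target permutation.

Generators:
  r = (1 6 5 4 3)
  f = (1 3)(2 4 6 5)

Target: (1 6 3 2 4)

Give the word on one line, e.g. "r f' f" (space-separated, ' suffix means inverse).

  after r: (1 6 5 4 3)
  after f': (1 4)(2 5)
  after r': (1 5 2 6)(3 4)
  after f': (1 6 3 2 4)

r f' r' f'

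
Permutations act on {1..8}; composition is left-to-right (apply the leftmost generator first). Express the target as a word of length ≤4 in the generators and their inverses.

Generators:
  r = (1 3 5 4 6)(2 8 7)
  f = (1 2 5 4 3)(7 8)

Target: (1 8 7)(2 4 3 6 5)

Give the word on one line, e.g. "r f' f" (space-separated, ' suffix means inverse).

  after f: (1 2 5 4 3)(7 8)
  after r': (1 7 2 3 6 4)
  after f': (1 8 7)(2 4 3 6 5)

f r' f'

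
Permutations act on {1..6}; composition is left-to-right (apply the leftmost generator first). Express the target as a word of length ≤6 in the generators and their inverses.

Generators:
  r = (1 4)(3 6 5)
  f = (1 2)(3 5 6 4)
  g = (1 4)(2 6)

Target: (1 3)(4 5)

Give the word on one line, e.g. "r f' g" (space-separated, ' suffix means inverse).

f g r' f r

  after f: (1 2)(3 5 6 4)
  after g: (1 6)(2 4 3 5)
  after r': (1 3 6 4 5 2)
  after f: (1 5)(3 4 6)
  after r: (1 3)(4 5)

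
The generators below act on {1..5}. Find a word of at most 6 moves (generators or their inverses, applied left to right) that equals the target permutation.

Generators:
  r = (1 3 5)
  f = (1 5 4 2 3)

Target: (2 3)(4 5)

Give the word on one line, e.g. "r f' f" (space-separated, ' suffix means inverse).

  after r: (1 3 5)
  after r: (1 5 3)
  after f': (2 4 5)
  after f': (1 3 2 5 4)
  after r': (2 3)(4 5)

r r f' f' r'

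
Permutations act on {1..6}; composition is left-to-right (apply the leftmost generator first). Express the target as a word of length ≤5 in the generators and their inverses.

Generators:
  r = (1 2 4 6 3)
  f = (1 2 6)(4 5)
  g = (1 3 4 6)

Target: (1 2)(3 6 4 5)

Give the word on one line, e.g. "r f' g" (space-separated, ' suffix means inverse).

f' g r

  after f': (1 6 2)(4 5)
  after g: (2 3 4 5 6)
  after r: (1 2)(3 6 4 5)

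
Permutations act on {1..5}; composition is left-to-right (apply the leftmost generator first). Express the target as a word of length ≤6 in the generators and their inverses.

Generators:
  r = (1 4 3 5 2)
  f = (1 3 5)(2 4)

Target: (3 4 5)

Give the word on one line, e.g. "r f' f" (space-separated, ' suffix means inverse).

  after r': (1 2 5 3 4)
  after r': (1 5 4 2 3)
  after f': (1 3 5 2)
  after r: (1 5)(2 4 3)
  after f: (3 4 5)

r' r' f' r f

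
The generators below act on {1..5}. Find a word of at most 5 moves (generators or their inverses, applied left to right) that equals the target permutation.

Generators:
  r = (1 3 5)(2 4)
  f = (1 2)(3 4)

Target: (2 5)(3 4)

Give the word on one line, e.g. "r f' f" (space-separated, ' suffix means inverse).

  after r': (1 5 3)(2 4)
  after f': (1 5 4)(2 3)
  after r: (2 5)(3 4)

r' f' r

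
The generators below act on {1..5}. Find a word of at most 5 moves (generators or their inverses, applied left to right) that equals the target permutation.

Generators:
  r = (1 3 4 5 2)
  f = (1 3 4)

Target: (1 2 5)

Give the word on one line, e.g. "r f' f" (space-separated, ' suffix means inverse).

  after r': (1 2 5 4 3)
  after f': (1 2 5 3 4)
  after f': (1 2 5)

r' f' f'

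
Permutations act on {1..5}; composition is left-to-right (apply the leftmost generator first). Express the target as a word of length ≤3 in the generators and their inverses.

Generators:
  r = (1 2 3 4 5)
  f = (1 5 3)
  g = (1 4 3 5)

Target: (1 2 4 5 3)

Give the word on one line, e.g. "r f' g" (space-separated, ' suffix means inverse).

  after r': (1 5 4 3 2)
  after f: (1 3 2 5 4)
  after r': (1 2 4 5 3)

r' f r'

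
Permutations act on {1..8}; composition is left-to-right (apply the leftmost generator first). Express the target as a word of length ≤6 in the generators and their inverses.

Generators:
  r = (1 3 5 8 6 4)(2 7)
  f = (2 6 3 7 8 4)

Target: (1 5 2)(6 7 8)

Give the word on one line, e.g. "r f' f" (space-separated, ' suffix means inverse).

f r r f'

  after f: (2 6 3 7 8 4)
  after r: (1 3 2 4 7 6 5 8)
  after r: (1 5 6 8 3 7 4 2)
  after f': (1 5 2)(6 7 8)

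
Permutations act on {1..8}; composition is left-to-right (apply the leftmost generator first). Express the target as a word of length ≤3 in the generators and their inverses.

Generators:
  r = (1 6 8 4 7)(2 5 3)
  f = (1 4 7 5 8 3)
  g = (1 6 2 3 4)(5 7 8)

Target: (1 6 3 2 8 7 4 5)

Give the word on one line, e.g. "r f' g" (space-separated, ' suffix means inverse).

  after r: (1 6 8 4 7)(2 5 3)
  after f: (1 6 3 2 8 7 4 5)

r f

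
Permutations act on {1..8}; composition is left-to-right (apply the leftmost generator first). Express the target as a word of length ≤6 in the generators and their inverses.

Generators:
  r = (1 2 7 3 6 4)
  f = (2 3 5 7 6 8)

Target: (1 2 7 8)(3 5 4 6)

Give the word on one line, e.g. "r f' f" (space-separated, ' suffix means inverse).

  after r': (1 4 6 3 7 2)
  after f': (1 4 7 8 6 2)(3 5)
  after r: (3 5 6 7 8 4)
  after r: (1 2 7 8)(3 5 4 6)

r' f' r r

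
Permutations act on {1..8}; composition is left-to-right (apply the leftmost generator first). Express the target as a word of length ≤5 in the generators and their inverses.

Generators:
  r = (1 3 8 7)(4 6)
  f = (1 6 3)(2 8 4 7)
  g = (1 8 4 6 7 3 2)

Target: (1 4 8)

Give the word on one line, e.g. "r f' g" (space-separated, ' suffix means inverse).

  after f: (1 6 3)(2 8 4 7)
  after g': (1 4 6 7 3 2)
  after f': (1 8 2 3 7 6 4)
  after g: (1 4 8)

f g' f' g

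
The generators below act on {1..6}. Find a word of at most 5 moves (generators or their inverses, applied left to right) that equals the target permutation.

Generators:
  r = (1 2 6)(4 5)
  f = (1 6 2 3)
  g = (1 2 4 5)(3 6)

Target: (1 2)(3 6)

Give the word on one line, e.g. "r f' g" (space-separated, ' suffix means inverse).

r f r f'

  after r: (1 2 6)(4 5)
  after f: (1 3)(4 5)
  after r: (1 3 2 6)
  after f': (1 2)(3 6)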